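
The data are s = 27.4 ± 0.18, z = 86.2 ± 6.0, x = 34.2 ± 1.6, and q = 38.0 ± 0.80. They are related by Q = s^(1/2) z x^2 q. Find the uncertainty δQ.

2.38e+06

Relative error in a monomial: (δQ/Q)² = Σ (nᵢ · δxᵢ/xᵢ)².
  (½·δs/s)² = (0.5×0.00657)² = 1.08e-05;  (1·δz/z)² = (1×0.0696)² = 0.00484;  (2·δx/x)² = (2×0.0468)² = 0.00875;  (1·δq/q)² = (1×0.0211)² = 0.000443
δQ/Q = √(0.0141) = 0.119
Q = 2.01e+07, so δQ = 0.119 × 2.01e+07 = 2.38e+06.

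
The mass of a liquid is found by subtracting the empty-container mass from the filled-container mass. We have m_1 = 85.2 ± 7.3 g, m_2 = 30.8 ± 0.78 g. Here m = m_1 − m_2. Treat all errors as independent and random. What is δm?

7.34 g

Each term contributes (cᵢ δxᵢ)² to (δm)²:
  (δm_1)² = 53.3;  (δm_2)² = 0.608
δm = √(53.9) = 7.34 g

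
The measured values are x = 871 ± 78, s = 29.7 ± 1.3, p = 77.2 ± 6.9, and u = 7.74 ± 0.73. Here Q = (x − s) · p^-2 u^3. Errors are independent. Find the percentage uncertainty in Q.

Let w = x − s = 841. δw = √(δx² + δs²) = √(6080 + 1.69) = 78.0, so δw/w = 0.0927.
Q is then a monomial in w, p, u:
δQ/Q = √((δw/w)² + (-2·δp/p)² + (3·δu/u)²) = √(0.00860 + 0.0320 + 0.0801) = 0.347

34.7%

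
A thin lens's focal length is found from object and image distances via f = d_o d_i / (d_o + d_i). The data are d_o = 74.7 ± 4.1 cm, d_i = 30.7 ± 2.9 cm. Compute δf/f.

0.0688

∂f/∂d_o = (d_i/(d_o+d_i))² = 0.0848;  ∂f/∂d_i = (d_o/(d_o+d_i))² = 0.502
δf = √((∂f/∂d_o · δd_o)² + (∂f/∂d_i · δd_i)²) = √(0.121 + 2.12) = 1.50 cm
f = 21.8 cm, so δf/f = 1.50/21.8 = 0.0688.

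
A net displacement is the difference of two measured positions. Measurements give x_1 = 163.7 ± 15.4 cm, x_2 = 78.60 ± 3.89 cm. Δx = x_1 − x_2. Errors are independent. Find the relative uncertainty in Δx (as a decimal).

Each term contributes (cᵢ δxᵢ)² to (δΔx)²:
  (δx_1)² = 237;  (δx_2)² = 15.1
δΔx = √(252) = 15.9 cm
Δx = 85.10 cm, so δΔx/Δx = 15.9/85.10 = 0.187.

0.187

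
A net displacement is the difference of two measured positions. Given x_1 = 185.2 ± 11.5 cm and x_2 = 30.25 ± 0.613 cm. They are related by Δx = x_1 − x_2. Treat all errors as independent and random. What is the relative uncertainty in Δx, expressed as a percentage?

7.43%

Absolute uncertainties add in quadrature for a linear combination:
  (δx_1)² = 132;  (δx_2)² = 0.376
δΔx = √(133) = 11.5 cm
Δx = 154.9 cm, so δΔx/Δx = 11.5/154.9 = 0.0743.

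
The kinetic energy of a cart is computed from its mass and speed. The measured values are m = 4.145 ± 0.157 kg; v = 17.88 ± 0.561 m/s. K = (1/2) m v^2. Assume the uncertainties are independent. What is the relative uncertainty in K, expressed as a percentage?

7.33%

Relative error in a monomial: (δK/K)² = Σ (nᵢ · δxᵢ/xᵢ)².
  (1·δm/m)² = (1×0.0379)² = 0.00143;  (2·δv/v)² = (2×0.0314)² = 0.00394
δK/K = √(0.00537) = 0.0733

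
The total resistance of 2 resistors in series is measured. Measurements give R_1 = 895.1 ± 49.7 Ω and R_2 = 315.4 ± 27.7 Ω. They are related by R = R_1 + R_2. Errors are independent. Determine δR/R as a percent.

Sums and differences: (δR)² = Σ (cᵢ δxᵢ)².
  (δR_1)² = 2470;  (δR_2)² = 767
δR = √(3240) = 56.9 Ω
R = 1210 Ω, so δR/R = 56.9/1210 = 0.0470.

4.70%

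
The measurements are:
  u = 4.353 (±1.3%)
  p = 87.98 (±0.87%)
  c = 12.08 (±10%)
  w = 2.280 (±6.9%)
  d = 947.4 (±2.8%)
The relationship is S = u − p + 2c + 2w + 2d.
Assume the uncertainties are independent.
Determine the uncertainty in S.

53.1

Absolute uncertainties add in quadrature for a linear combination:
  (δu)² = 0.00320;  (δp)² = 0.586;  (2·δc)² = 5.84;  (2·δw)² = 0.0990;  (2·δd)² = 2810
δS = √(2820) = 53.1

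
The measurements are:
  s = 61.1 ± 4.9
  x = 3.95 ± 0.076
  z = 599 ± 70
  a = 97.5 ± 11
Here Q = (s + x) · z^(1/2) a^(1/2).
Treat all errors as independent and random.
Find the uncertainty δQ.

1740

Let u = s + x = 65.0. δu = √(δs² + δx²) = √(24.0 + 0.00578) = 4.90, so δu/u = 0.0753.
Q is then a monomial in u, z, a:
δQ/Q = √((δu/u)² + (½·δz/z)² + (½·δa/a)²) = √(0.00568 + 0.00341 + 0.00318) = 0.111
Q = 15700, so δQ = 0.111 × 15700 = 1740.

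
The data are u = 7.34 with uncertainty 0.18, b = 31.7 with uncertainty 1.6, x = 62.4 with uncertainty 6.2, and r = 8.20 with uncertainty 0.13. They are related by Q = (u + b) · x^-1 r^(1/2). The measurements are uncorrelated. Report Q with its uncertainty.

Let w = u + b = 39.0. δw = √(δu² + δb²) = √(0.0324 + 2.56) = 1.61, so δw/w = 0.0412.
Q is then a monomial in w, x, r:
δQ/Q = √((δw/w)² + (-1·δx/x)² + (½·δr/r)²) = √(0.00170 + 0.00987 + 6.28e-05) = 0.108
Q = 1.79, so δQ = 0.108 × 1.79 = 0.193.

1.79 ± 0.193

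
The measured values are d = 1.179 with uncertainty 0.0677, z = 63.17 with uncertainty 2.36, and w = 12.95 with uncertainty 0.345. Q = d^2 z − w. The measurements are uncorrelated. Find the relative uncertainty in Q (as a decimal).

0.142

Let p = d^2·z = 87.81. δp/p = √((2·δd/d)² + (1·δz/z)²) = √(0.0132 + 0.00140) = 0.121, so δp = 10.6.
Q = p − w: δQ = √(δp² + δw²) = √(112 + 0.119) = 10.6
Q = 74.86, so δQ/Q = 10.6/74.86 = 0.142.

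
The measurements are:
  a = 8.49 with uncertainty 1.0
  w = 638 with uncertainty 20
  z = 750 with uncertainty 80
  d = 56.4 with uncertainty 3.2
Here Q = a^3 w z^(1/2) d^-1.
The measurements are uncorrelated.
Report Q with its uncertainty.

(1.90 ± 0.689) × 10^5

Products/powers → add relative errors in quadrature, weighted by exponent:
  (3·δa/a)² = (3×0.118)² = 0.125;  (1·δw/w)² = (1×0.0313)² = 0.000983;  (½·δz/z)² = (0.5×0.107)² = 0.00284;  (-1·δd/d)² = (-1×0.0567)² = 0.00322
δQ/Q = √(0.132) = 0.363
Q = 1.9e+05, so δQ = 0.363 × 1.9e+05 = 68900.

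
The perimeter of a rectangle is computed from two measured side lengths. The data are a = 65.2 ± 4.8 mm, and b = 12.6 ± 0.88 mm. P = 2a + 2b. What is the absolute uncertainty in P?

9.76 mm

Absolute uncertainties add in quadrature for a linear combination:
  (2·δa)² = 92.2;  (2·δb)² = 3.10
δP = √(95.3) = 9.76 mm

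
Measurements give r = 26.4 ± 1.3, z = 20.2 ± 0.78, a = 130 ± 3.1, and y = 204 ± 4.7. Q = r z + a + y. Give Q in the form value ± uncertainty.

Let p = r·z = 533. δp/p = √((1·δr/r)² + (1·δz/z)²) = √(0.00242 + 0.00149) = 0.0626, so δp = 33.4.
Q = p + a + y: δQ = √(δp² + δa² + δy²) = √(1110 + 9.61 + 22.1) = 33.8
Q = 867.

867 ± 33.8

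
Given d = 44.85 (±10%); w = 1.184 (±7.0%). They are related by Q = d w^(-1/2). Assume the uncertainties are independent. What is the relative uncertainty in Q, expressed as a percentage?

Since Q is a product/quotient, work with relative uncertainties:
  (1·δd/d)² = (1×0.100)² = 0.0100;  (−½·δw/w)² = (-0.5×0.0700)² = 0.00123
δQ/Q = √(0.0112) = 0.106

10.6%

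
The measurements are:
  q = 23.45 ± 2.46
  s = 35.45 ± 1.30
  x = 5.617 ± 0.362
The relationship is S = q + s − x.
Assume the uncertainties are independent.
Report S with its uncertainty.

Absolute uncertainties add in quadrature for a linear combination:
  (δq)² = 6.05;  (δs)² = 1.69;  (δx)² = 0.131
δS = √(7.87) = 2.81
S = 53.28.

53.28 ± 2.81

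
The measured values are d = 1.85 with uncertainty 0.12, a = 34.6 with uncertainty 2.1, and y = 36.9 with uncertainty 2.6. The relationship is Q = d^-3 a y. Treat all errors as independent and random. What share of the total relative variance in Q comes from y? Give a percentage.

10.7%

(δQ/Q)² = (-3·δd/d)² + (1·δa/a)² + (1·δy/y)²
  d term: (-3×0.0649)² = 0.0379
  a term: (1×0.0607)² = 0.00368
  y term: (1×0.0705)² = 0.00496
Total = 0.0465. Share from y = 0.00496/0.0465 = 0.107.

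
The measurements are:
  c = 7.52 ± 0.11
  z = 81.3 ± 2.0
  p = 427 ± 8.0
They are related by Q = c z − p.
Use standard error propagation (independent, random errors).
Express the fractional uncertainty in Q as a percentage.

10.4%

Let w = c·z = 611. δw/w = √((1·δc/c)² + (1·δz/z)²) = √(0.000214 + 0.000605) = 0.0286, so δw = 17.5.
Q = w − p: δQ = √(δw² + δp²) = √(306 + 64.0) = 19.2
Q = 184, so δQ/Q = 19.2/184 = 0.104.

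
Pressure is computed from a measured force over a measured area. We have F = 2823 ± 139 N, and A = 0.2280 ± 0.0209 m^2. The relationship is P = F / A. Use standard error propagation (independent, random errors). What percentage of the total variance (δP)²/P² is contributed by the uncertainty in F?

22.4%

(δP/P)² = (1·δF/F)² + (-1·δA/A)²
  F term: (1×0.0492)² = 0.00242
  A term: (-1×0.0917)² = 0.00840
Total = 0.0108. Share from F = 0.00242/0.0108 = 0.224.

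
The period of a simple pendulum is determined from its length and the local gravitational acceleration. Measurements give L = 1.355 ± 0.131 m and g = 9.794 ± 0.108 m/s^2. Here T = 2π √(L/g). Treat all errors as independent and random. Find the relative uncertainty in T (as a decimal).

0.0487

For a monomial T ∝ L^(1/2), g^(-1/2), fractional errors add in quadrature:
  (½·δL/L)² = (0.5×0.0967)² = 0.00234;  (−½·δg/g)² = (-0.5×0.0110)² = 3.04e-05
δT/T = √(0.00237) = 0.0487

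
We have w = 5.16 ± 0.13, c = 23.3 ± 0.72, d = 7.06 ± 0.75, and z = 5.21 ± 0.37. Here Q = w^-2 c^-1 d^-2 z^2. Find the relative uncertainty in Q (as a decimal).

0.262

Relative error in a monomial: (δQ/Q)² = Σ (nᵢ · δxᵢ/xᵢ)².
  (-2·δw/w)² = (-2×0.0252)² = 0.00254;  (-1·δc/c)² = (-1×0.0309)² = 0.000955;  (-2·δd/d)² = (-2×0.106)² = 0.0451;  (2·δz/z)² = (2×0.0710)² = 0.0202
δQ/Q = √(0.0688) = 0.262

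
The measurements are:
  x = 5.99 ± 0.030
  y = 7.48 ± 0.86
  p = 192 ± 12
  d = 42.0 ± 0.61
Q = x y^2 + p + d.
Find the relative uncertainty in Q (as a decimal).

0.137

Let w = x·y^2 = 335. δw/w = √((1·δx/x)² + (2·δy/y)²) = √(2.51e-05 + 0.0529) = 0.230, so δw = 77.1.
Q = w + p + d: δQ = √(δw² + δp² + δd²) = √(5940 + 144 + 0.372) = 78.0
Q = 569, so δQ/Q = 78.0/569 = 0.137.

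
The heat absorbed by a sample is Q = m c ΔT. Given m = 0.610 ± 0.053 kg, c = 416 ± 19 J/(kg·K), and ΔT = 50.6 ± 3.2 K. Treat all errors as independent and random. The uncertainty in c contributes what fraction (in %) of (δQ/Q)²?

15.3%

(δQ/Q)² = (1·δm/m)² + (1·δc/c)² + (1·δΔT/ΔT)²
  m term: (1×0.0869)² = 0.00755
  c term: (1×0.0457)² = 0.00209
  ΔT term: (1×0.0632)² = 0.00400
Total = 0.0136. Share from c = 0.00209/0.0136 = 0.153.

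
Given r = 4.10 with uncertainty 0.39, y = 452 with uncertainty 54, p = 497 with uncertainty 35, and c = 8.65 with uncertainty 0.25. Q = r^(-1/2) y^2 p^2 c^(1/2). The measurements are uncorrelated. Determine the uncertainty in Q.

2.07e+10

For a monomial Q ∝ r^(-1/2), y^2, p^2, c^(1/2), fractional errors add in quadrature:
  (−½·δr/r)² = (-0.5×0.0951)² = 0.00226;  (2·δy/y)² = (2×0.119)² = 0.0571;  (2·δp/p)² = (2×0.0704)² = 0.0198;  (½·δc/c)² = (0.5×0.0289)² = 0.000209
δQ/Q = √(0.0794) = 0.282
Q = 7.33e+10, so δQ = 0.282 × 7.33e+10 = 2.07e+10.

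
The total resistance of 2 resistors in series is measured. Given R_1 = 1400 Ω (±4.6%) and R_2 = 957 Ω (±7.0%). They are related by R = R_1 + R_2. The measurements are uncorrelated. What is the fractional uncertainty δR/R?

Absolute uncertainties add in quadrature for a linear combination:
  (δR_1)² = 4150;  (δR_2)² = 4490
δR = √(8640) = 92.9 Ω
R = 2360 Ω, so δR/R = 92.9/2360 = 0.0394.

0.0394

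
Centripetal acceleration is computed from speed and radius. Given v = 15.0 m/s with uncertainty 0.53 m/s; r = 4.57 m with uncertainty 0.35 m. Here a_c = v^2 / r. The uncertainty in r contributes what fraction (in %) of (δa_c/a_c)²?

(δa_c/a_c)² = (2·δv/v)² + (-1·δr/r)²
  v term: (2×0.0353)² = 0.00499
  r term: (-1×0.0766)² = 0.00587
Total = 0.0109. Share from r = 0.00587/0.0109 = 0.540.

54.0%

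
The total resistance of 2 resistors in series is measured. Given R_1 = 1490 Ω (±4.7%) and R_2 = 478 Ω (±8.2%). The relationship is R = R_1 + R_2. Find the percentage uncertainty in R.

R is a linear combination, so absolute uncertainties add in quadrature:
  (δR_1)² = 4900;  (δR_2)² = 1540
δR = √(6440) = 80.3 Ω
R = 1970 Ω, so δR/R = 80.3/1970 = 0.0408.

4.08%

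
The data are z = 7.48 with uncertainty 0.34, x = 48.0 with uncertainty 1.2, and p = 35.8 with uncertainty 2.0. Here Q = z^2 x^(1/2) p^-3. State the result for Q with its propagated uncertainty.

Since Q is a product/quotient, work with relative uncertainties:
  (2·δz/z)² = (2×0.0455)² = 0.00826;  (½·δx/x)² = (0.5×0.0250)² = 0.000156;  (-3·δp/p)² = (-3×0.0559)² = 0.0281
δQ/Q = √(0.0365) = 0.191
Q = 0.00845, so δQ = 0.191 × 0.00845 = 0.00161.

0.00845 ± 0.00161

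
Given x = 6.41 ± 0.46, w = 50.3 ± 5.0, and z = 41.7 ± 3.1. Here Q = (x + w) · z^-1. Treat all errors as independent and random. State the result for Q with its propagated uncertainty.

Let u = x + w = 56.7. δu = √(δx² + δw²) = √(0.212 + 25.0) = 5.02, so δu/u = 0.0885.
Q is then a monomial in u, z:
δQ/Q = √((δu/u)² + (-1·δz/z)²) = √(0.00784 + 0.00553) = 0.116
Q = 1.36, so δQ = 0.116 × 1.36 = 0.157.

1.36 ± 0.157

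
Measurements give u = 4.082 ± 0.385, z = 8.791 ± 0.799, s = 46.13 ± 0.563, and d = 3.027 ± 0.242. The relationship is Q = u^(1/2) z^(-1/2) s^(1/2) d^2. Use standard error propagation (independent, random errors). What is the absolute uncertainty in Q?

Each factor contributes (exponent × relative error)² to (δQ/Q)²:
  (½·δu/u)² = (0.5×0.0943)² = 0.00222;  (−½·δz/z)² = (-0.5×0.0909)² = 0.00207;  (½·δs/s)² = (0.5×0.0122)² = 3.72e-05;  (2·δd/d)² = (2×0.0799)² = 0.0256
δQ/Q = √(0.0299) = 0.173
Q = 42.41, so δQ = 0.173 × 42.41 = 7.33.

7.33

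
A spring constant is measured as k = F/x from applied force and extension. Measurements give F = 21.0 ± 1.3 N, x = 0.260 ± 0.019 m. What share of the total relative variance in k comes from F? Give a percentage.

41.8%

(δk/k)² = (1·δF/F)² + (-1·δx/x)²
  F term: (1×0.0619)² = 0.00383
  x term: (-1×0.0731)² = 0.00534
Total = 0.00917. Share from F = 0.00383/0.00917 = 0.418.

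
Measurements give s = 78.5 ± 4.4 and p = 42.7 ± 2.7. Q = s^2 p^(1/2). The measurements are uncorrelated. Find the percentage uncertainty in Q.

Each factor contributes (exponent × relative error)² to (δQ/Q)²:
  (2·δs/s)² = (2×0.0561)² = 0.0126;  (½·δp/p)² = (0.5×0.0632)² = 0.001000
δQ/Q = √(0.0136) = 0.116

11.6%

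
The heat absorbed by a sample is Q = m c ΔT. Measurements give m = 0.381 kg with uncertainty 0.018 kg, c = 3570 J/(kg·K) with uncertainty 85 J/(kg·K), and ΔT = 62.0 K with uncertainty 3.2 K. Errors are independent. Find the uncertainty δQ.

6230 J

Each factor contributes (exponent × relative error)² to (δQ/Q)²:
  (1·δm/m)² = (1×0.0472)² = 0.00223;  (1·δc/c)² = (1×0.0238)² = 0.000567;  (1·δΔT/ΔT)² = (1×0.0516)² = 0.00266
δQ/Q = √(0.00546) = 0.0739
Q = 84300 J, so δQ = 0.0739 × 84300 = 6230 J.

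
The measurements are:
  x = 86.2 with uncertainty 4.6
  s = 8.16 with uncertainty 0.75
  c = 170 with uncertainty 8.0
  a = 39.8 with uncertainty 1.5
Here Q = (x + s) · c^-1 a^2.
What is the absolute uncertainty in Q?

Let u = x + s = 94.4. δu = √(δx² + δs²) = √(21.2 + 0.562) = 4.66, so δu/u = 0.0494.
Q is then a monomial in u, c, a:
δQ/Q = √((δu/u)² + (-1·δc/c)² + (2·δa/a)²) = √(0.00244 + 0.00221 + 0.00568) = 0.102
Q = 879, so δQ = 0.102 × 879 = 89.4.

89.4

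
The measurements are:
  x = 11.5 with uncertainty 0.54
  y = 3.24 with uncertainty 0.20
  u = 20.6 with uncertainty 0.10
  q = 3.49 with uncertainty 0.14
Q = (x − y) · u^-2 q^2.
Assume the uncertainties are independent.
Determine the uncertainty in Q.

0.0253

Let w = x − y = 8.26. δw = √(δx² + δy²) = √(0.292 + 0.0400) = 0.576, so δw/w = 0.0697.
Q is then a monomial in w, u, q:
δQ/Q = √((δw/w)² + (-2·δu/u)² + (2·δq/q)²) = √(0.00486 + 9.43e-05 + 0.00644) = 0.107
Q = 0.237, so δQ = 0.107 × 0.237 = 0.0253.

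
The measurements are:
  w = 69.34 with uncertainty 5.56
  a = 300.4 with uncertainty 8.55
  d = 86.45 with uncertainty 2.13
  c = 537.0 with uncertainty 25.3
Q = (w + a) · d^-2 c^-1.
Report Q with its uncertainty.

(9.213 ± 0.678) × 10^-5

Let u = w + a = 369.7. δu = √(δw² + δa²) = √(30.9 + 73.1) = 10.2, so δu/u = 0.0276.
Q is then a monomial in u, d, c:
δQ/Q = √((δu/u)² + (-2·δd/d)² + (-1·δc/c)²) = √(0.000761 + 0.00243 + 0.00222) = 0.0735
Q = 9.213e-05, so δQ = 0.0735 × 9.213e-05 = 6.78e-06.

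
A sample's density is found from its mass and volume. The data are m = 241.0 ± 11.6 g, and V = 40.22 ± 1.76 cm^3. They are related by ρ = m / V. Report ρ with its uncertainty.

5.992 ± 0.390 g/cm^3

Each factor contributes (exponent × relative error)² to (δρ/ρ)²:
  (1·δm/m)² = (1×0.0481)² = 0.00232;  (-1·δV/V)² = (-1×0.0438)² = 0.00191
δρ/ρ = √(0.00423) = 0.0651
ρ = 5.992 g/cm^3, so δρ = 0.0651 × 5.992 = 0.390 g/cm^3.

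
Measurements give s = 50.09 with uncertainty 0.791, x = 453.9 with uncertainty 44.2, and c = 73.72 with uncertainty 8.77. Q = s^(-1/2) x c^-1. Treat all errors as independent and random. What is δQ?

0.134

Each factor contributes (exponent × relative error)² to (δQ/Q)²:
  (−½·δs/s)² = (-0.5×0.0158)² = 6.23e-05;  (1·δx/x)² = (1×0.0974)² = 0.00948;  (-1·δc/c)² = (-1×0.119)² = 0.0142
δQ/Q = √(0.0237) = 0.154
Q = 0.8700, so δQ = 0.154 × 0.8700 = 0.134.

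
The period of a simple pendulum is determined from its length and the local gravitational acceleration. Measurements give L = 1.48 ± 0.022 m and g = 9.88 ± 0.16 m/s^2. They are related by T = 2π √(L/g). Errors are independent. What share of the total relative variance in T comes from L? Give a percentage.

(δT/T)² = (½·δL/L)² + (−½·δg/g)²
  L term: (0.5×0.0149)² = 5.52e-05
  g term: (-0.5×0.0162)² = 6.56e-05
Total = 0.000121. Share from L = 5.52e-05/0.000121 = 0.457.

45.7%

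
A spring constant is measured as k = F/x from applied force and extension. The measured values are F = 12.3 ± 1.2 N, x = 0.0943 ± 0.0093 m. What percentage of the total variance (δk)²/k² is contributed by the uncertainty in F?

(δk/k)² = (1·δF/F)² + (-1·δx/x)²
  F term: (1×0.0976)² = 0.00952
  x term: (-1×0.0986)² = 0.00973
Total = 0.0192. Share from F = 0.00952/0.0192 = 0.495.

49.5%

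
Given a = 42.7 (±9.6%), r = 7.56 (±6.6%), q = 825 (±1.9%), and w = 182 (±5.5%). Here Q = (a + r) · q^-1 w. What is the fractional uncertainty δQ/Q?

Let u = a + r = 50.3. δu = √(δa² + δr²) = √(16.8 + 0.249) = 4.13, so δu/u = 0.0822.
Q is then a monomial in u, q, w:
δQ/Q = √((δu/u)² + (-1·δq/q)² + (1·δw/w)²) = √(0.00675 + 0.000361 + 0.00302) = 0.101

0.101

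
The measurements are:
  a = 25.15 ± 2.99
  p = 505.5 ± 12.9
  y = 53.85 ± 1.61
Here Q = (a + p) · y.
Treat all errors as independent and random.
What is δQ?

Let u = a + p = 530.6. δu = √(δa² + δp²) = √(8.94 + 166) = 13.2, so δu/u = 0.0250.
Q is then a monomial in u, y:
δQ/Q = √((δu/u)² + (1·δy/y)²) = √(0.000623 + 0.000894) = 0.0389
Q = 28580, so δQ = 0.0389 × 28580 = 1110.

1110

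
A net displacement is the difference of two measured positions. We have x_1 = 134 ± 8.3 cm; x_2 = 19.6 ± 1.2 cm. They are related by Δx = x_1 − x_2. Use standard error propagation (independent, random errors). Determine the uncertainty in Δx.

Sums and differences: (δΔx)² = Σ (cᵢ δxᵢ)².
  (δx_1)² = 68.9;  (δx_2)² = 1.44
δΔx = √(70.3) = 8.39 cm

8.39 cm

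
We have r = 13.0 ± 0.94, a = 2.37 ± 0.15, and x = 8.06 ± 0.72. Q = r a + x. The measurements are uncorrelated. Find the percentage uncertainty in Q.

7.84%

Let p = r·a = 30.8. δp/p = √((1·δr/r)² + (1·δa/a)²) = √(0.00523 + 0.00401) = 0.0961, so δp = 2.96.
Q = p + x: δQ = √(δp² + δx²) = √(8.77 + 0.518) = 3.05
Q = 38.9, so δQ/Q = 3.05/38.9 = 0.0784.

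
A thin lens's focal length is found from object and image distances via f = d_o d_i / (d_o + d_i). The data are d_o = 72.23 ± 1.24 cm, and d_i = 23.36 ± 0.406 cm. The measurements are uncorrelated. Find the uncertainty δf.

0.243 cm

∂f/∂d_o = (d_i/(d_o+d_i))² = 0.0597;  ∂f/∂d_i = (d_o/(d_o+d_i))² = 0.571
δf = √((∂f/∂d_o · δd_o)² + (∂f/∂d_i · δd_i)²) = √(0.00548 + 0.0537) = 0.243 cm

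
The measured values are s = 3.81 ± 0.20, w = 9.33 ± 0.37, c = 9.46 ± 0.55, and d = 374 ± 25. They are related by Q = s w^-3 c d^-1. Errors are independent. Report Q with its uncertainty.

(1.19 ± 0.187) × 10^-4

Since Q is a product/quotient, work with relative uncertainties:
  (1·δs/s)² = (1×0.0525)² = 0.00276;  (-3·δw/w)² = (-3×0.0397)² = 0.0142;  (1·δc/c)² = (1×0.0581)² = 0.00338;  (-1·δd/d)² = (-1×0.0668)² = 0.00447
δQ/Q = √(0.0248) = 0.157
Q = 0.000119, so δQ = 0.157 × 0.000119 = 1.87e-05.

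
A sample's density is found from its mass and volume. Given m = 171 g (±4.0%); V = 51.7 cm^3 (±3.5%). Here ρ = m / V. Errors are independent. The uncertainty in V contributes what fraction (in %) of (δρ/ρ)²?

(δρ/ρ)² = (1·δm/m)² + (-1·δV/V)²
  m term: (1×0.0400)² = 0.00160
  V term: (-1×0.0350)² = 0.00123
Total = 0.00283. Share from V = 0.00123/0.00283 = 0.434.

43.4%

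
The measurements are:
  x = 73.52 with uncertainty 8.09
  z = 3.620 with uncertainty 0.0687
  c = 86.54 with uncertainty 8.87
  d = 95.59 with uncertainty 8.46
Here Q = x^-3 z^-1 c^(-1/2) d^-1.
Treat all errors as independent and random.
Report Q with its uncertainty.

Products/powers → add relative errors in quadrature, weighted by exponent:
  (-3·δx/x)² = (-3×0.110)² = 0.109;  (-1·δz/z)² = (-1×0.0190)² = 0.000360;  (−½·δc/c)² = (-0.5×0.102)² = 0.00263;  (-1·δd/d)² = (-1×0.0885)² = 0.00783
δQ/Q = √(0.120) = 0.346
Q = 7.817e-10, so δQ = 0.346 × 7.817e-10 = 2.71e-10.

(7.817 ± 2.71) × 10^-10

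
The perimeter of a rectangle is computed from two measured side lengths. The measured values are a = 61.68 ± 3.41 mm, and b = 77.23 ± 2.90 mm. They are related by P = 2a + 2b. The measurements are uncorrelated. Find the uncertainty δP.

Absolute uncertainties add in quadrature for a linear combination:
  (2·δa)² = 46.5;  (2·δb)² = 33.6
δP = √(80.2) = 8.95 mm

8.95 mm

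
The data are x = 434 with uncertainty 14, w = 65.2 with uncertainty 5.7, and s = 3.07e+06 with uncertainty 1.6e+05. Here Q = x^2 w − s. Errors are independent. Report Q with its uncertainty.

Let p = x^2·w = 1.23e+07. δp/p = √((2·δx/x)² + (1·δw/w)²) = √(0.00416 + 0.00764) = 0.109, so δp = 1.33e+06.
Q = p − s: δQ = √(δp² + δs²) = √(1.78e+12 + 2.56e+10) = 1.34e+06
Q = 9.21e+06.

(9.21 ± 1.34) × 10^6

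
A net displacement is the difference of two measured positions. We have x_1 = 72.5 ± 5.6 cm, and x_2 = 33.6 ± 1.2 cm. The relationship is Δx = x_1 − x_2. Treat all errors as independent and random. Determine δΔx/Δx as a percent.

14.7%

Δx is a linear combination, so absolute uncertainties add in quadrature:
  (δx_1)² = 31.4;  (δx_2)² = 1.44
δΔx = √(32.8) = 5.73 cm
Δx = 38.9 cm, so δΔx/Δx = 5.73/38.9 = 0.147.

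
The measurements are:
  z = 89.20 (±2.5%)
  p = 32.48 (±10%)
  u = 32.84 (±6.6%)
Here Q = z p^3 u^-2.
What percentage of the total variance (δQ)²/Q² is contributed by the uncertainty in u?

(δQ/Q)² = (1·δz/z)² + (3·δp/p)² + (-2·δu/u)²
  z term: (1×0.0250)² = 0.000625
  p term: (3×0.100)² = 0.0900
  u term: (-2×0.0660)² = 0.0174
Total = 0.108. Share from u = 0.0174/0.108 = 0.161.

16.1%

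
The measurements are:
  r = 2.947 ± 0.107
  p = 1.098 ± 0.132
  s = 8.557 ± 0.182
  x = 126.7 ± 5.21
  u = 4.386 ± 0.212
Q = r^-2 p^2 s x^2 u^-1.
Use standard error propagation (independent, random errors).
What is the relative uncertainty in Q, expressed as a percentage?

27.0%

Each factor contributes (exponent × relative error)² to (δQ/Q)²:
  (-2·δr/r)² = (-2×0.0363)² = 0.00527;  (2·δp/p)² = (2×0.120)² = 0.0578;  (1·δs/s)² = (1×0.0213)² = 0.000452;  (2·δx/x)² = (2×0.0411)² = 0.00676;  (-1·δu/u)² = (-1×0.0483)² = 0.00234
δQ/Q = √(0.0726) = 0.270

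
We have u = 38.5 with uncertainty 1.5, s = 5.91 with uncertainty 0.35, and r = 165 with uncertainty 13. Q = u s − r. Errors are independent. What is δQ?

20.7

Let p = u·s = 228. δp/p = √((1·δu/u)² + (1·δs/s)²) = √(0.00152 + 0.00351) = 0.0709, so δp = 16.1.
Q = p − r: δQ = √(δp² + δr²) = √(260 + 169) = 20.7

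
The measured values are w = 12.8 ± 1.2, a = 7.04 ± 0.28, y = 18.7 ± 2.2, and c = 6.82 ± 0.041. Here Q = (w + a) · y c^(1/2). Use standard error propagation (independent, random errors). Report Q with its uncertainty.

Let u = w + a = 19.8. δu = √(δw² + δa²) = √(1.44 + 0.0784) = 1.23, so δu/u = 0.0621.
Q is then a monomial in u, y, c:
δQ/Q = √((δu/u)² + (1·δy/y)² + (½·δc/c)²) = √(0.00386 + 0.0138 + 9.04e-06) = 0.133
Q = 969, so δQ = 0.133 × 969 = 129.

969 ± 129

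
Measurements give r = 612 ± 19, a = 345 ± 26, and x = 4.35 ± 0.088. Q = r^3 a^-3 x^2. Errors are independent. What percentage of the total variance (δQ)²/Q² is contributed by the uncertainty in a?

(δQ/Q)² = (3·δr/r)² + (-3·δa/a)² + (2·δx/x)²
  r term: (3×0.0310)² = 0.00867
  a term: (-3×0.0754)² = 0.0511
  x term: (2×0.0202)² = 0.00164
Total = 0.0614. Share from a = 0.0511/0.0614 = 0.832.

83.2%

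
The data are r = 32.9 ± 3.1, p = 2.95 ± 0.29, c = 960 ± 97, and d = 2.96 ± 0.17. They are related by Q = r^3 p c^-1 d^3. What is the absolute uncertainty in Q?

1020

Relative error in a monomial: (δQ/Q)² = Σ (nᵢ · δxᵢ/xᵢ)².
  (3·δr/r)² = (3×0.0942)² = 0.0799;  (1·δp/p)² = (1×0.0983)² = 0.00966;  (-1·δc/c)² = (-1×0.101)² = 0.0102;  (3·δd/d)² = (3×0.0574)² = 0.0297
δQ/Q = √(0.129) = 0.360
Q = 2840, so δQ = 0.360 × 2840 = 1020.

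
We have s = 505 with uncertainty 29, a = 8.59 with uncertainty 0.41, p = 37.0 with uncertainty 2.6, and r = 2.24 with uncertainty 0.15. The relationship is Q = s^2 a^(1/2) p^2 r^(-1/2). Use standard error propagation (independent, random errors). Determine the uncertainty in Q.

1.27e+08

For a monomial Q ∝ s^2, a^(1/2), p^2, r^(-1/2), fractional errors add in quadrature:
  (2·δs/s)² = (2×0.0574)² = 0.0132;  (½·δa/a)² = (0.5×0.0477)² = 0.000570;  (2·δp/p)² = (2×0.0703)² = 0.0198;  (−½·δr/r)² = (-0.5×0.0670)² = 0.00112
δQ/Q = √(0.0346) = 0.186
Q = 6.84e+08, so δQ = 0.186 × 6.84e+08 = 1.27e+08.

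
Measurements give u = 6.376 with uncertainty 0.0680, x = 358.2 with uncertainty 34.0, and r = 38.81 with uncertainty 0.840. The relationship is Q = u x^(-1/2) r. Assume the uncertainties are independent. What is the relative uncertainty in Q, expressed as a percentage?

For a monomial Q ∝ u, x^(-1/2), r, fractional errors add in quadrature:
  (1·δu/u)² = (1×0.0107)² = 0.000114;  (−½·δx/x)² = (-0.5×0.0949)² = 0.00225;  (1·δr/r)² = (1×0.0216)² = 0.000468
δQ/Q = √(0.00283) = 0.0532

5.32%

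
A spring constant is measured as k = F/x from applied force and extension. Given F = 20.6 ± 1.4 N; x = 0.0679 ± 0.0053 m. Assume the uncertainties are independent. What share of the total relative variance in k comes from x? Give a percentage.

(δk/k)² = (1·δF/F)² + (-1·δx/x)²
  F term: (1×0.0680)² = 0.00462
  x term: (-1×0.0781)² = 0.00609
Total = 0.0107. Share from x = 0.00609/0.0107 = 0.569.

56.9%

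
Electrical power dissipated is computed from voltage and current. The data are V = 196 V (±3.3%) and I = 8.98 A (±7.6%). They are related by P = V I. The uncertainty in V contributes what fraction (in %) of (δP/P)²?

15.9%

(δP/P)² = (1·δV/V)² + (1·δI/I)²
  V term: (1×0.0330)² = 0.00109
  I term: (1×0.0760)² = 0.00578
Total = 0.00686. Share from V = 0.00109/0.00686 = 0.159.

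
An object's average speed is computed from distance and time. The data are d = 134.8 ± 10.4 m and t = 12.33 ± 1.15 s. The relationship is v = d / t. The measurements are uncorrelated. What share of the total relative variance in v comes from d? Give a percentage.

(δv/v)² = (1·δd/d)² + (-1·δt/t)²
  d term: (1×0.0772)² = 0.00595
  t term: (-1×0.0933)² = 0.00870
Total = 0.0147. Share from d = 0.00595/0.0147 = 0.406.

40.6%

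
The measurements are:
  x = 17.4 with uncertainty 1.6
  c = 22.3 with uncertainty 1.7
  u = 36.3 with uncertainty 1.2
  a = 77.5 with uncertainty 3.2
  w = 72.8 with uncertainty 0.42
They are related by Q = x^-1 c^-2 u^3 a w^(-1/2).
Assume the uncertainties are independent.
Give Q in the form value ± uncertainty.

For a monomial Q ∝ x^-1, c^-2, u^3, a, w^(-1/2), fractional errors add in quadrature:
  (-1·δx/x)² = (-1×0.0920)² = 0.00846;  (-2·δc/c)² = (-2×0.0762)² = 0.0232;  (3·δu/u)² = (3×0.0331)² = 0.00984;  (1·δa/a)² = (1×0.0413)² = 0.00170;  (−½·δw/w)² = (-0.5×0.00577)² = 8.32e-06
δQ/Q = √(0.0433) = 0.208
Q = 50.2, so δQ = 0.208 × 50.2 = 10.4.

50.2 ± 10.4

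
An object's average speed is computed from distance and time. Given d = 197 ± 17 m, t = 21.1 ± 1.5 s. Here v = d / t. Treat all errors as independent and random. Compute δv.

Products/powers → add relative errors in quadrature, weighted by exponent:
  (1·δd/d)² = (1×0.0863)² = 0.00745;  (-1·δt/t)² = (-1×0.0711)² = 0.00505
δv/v = √(0.0125) = 0.112
v = 9.34 m/s, so δv = 0.112 × 9.34 = 1.04 m/s.

1.04 m/s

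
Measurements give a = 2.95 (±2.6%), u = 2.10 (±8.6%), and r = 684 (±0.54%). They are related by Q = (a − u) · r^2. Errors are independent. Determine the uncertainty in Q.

Let w = a − u = 0.850. δw = √(δa² + δu²) = √(0.00588 + 0.0326) = 0.196, so δw/w = 0.231.
Q is then a monomial in w, r:
δQ/Q = √((δw/w)² + (2·δr/r)²) = √(0.0533 + 0.000117) = 0.231
Q = 3.98e+05, so δQ = 0.231 × 3.98e+05 = 91900.

91900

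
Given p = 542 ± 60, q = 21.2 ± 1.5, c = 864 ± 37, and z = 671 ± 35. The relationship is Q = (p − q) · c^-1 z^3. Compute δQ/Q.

Let u = p − q = 521. δu = √(δp² + δq²) = √(3600 + 2.25) = 60.0, so δu/u = 0.115.
Q is then a monomial in u, c, z:
δQ/Q = √((δu/u)² + (-1·δc/c)² + (3·δz/z)²) = √(0.0133 + 0.00183 + 0.0245) = 0.199

0.199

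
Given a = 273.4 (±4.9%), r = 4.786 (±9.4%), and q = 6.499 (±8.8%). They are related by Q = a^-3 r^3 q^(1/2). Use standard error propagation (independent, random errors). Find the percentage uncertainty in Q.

Each factor contributes (exponent × relative error)² to (δQ/Q)²:
  (-3·δa/a)² = (-3×0.0490)² = 0.0216;  (3·δr/r)² = (3×0.0940)² = 0.0795;  (½·δq/q)² = (0.5×0.0880)² = 0.00194
δQ/Q = √(0.103) = 0.321

32.1%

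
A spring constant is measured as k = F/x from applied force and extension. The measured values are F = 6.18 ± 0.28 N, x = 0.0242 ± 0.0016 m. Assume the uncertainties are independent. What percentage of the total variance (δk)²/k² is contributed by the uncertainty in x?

(δk/k)² = (1·δF/F)² + (-1·δx/x)²
  F term: (1×0.0453)² = 0.00205
  x term: (-1×0.0661)² = 0.00437
Total = 0.00642. Share from x = 0.00437/0.00642 = 0.680.

68.0%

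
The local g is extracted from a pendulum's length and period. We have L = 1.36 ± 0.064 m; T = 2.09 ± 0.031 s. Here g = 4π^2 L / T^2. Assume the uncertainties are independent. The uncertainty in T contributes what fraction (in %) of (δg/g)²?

(δg/g)² = (1·δL/L)² + (-2·δT/T)²
  L term: (1×0.0471)² = 0.00221
  T term: (-2×0.0148)² = 0.000880
Total = 0.00309. Share from T = 0.000880/0.00309 = 0.284.

28.4%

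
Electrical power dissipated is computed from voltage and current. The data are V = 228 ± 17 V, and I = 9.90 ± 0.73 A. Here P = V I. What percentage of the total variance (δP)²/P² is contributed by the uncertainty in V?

(δP/P)² = (1·δV/V)² + (1·δI/I)²
  V term: (1×0.0746)² = 0.00556
  I term: (1×0.0737)² = 0.00544
Total = 0.0110. Share from V = 0.00556/0.0110 = 0.506.

50.6%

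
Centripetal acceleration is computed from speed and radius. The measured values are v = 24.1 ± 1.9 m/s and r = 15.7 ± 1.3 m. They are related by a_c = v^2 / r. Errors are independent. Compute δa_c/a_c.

0.178

Relative error in a monomial: (δa_c/a_c)² = Σ (nᵢ · δxᵢ/xᵢ)².
  (2·δv/v)² = (2×0.0788)² = 0.0249;  (-1·δr/r)² = (-1×0.0828)² = 0.00686
δa_c/a_c = √(0.0317) = 0.178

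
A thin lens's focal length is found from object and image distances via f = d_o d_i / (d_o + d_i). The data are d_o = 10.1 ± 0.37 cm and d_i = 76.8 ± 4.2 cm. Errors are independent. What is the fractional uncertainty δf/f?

∂f/∂d_o = (d_i/(d_o+d_i))² = 0.781;  ∂f/∂d_i = (d_o/(d_o+d_i))² = 0.0135
δf = √((∂f/∂d_o · δd_o)² + (∂f/∂d_i · δd_i)²) = √(0.0835 + 0.00322) = 0.295 cm
f = 8.93 cm, so δf/f = 0.295/8.93 = 0.0330.

0.0330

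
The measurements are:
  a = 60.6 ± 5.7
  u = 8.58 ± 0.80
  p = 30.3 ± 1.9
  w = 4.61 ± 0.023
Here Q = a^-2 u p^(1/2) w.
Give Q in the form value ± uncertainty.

0.0593 ± 0.0126

Each factor contributes (exponent × relative error)² to (δQ/Q)²:
  (-2·δa/a)² = (-2×0.0941)² = 0.0354;  (1·δu/u)² = (1×0.0932)² = 0.00869;  (½·δp/p)² = (0.5×0.0627)² = 0.000983;  (1·δw/w)² = (1×0.00499)² = 2.49e-05
δQ/Q = √(0.0451) = 0.212
Q = 0.0593, so δQ = 0.212 × 0.0593 = 0.0126.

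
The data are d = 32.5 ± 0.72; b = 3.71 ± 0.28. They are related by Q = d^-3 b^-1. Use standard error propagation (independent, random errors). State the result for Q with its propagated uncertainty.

(7.85 ± 0.790) × 10^-6

Q is a product of powers, so relative uncertainties combine in quadrature:
  (-3·δd/d)² = (-3×0.0222)² = 0.00442;  (-1·δb/b)² = (-1×0.0755)² = 0.00570
δQ/Q = √(0.0101) = 0.101
Q = 7.85e-06, so δQ = 0.101 × 7.85e-06 = 7.9e-07.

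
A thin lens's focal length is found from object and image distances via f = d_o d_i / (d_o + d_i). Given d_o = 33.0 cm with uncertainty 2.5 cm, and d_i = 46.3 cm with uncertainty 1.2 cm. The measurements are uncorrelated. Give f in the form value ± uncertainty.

19.3 ± 0.877 cm

∂f/∂d_o = (d_i/(d_o+d_i))² = 0.341;  ∂f/∂d_i = (d_o/(d_o+d_i))² = 0.173
δf = √((∂f/∂d_o · δd_o)² + (∂f/∂d_i · δd_i)²) = √(0.726 + 0.0432) = 0.877 cm
f = 19.3 cm.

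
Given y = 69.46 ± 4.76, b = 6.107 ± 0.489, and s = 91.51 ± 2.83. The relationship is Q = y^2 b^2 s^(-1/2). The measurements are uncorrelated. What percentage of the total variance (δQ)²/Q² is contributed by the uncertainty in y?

42.1%

(δQ/Q)² = (2·δy/y)² + (2·δb/b)² + (−½·δs/s)²
  y term: (2×0.0685)² = 0.0188
  b term: (2×0.0801)² = 0.0256
  s term: (-0.5×0.0309)² = 0.000239
Total = 0.0447. Share from y = 0.0188/0.0447 = 0.421.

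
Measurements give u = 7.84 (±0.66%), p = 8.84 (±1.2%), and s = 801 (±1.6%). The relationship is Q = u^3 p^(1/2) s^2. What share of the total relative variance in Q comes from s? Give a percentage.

(δQ/Q)² = (3·δu/u)² + (½·δp/p)² + (2·δs/s)²
  u term: (3×0.00660)² = 0.000392
  p term: (0.5×0.0120)² = 3.6e-05
  s term: (2×0.0160)² = 0.00102
Total = 0.00145. Share from s = 0.00102/0.00145 = 0.705.

70.5%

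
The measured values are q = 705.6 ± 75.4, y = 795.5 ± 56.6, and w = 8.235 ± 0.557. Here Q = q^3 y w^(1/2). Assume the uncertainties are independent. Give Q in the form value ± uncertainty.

(8.020 ± 2.65) × 10^11

Products/powers → add relative errors in quadrature, weighted by exponent:
  (3·δq/q)² = (3×0.107)² = 0.103;  (1·δy/y)² = (1×0.0712)² = 0.00506;  (½·δw/w)² = (0.5×0.0676)² = 0.00114
δQ/Q = √(0.109) = 0.330
Q = 8.02e+11, so δQ = 0.330 × 8.02e+11 = 2.65e+11.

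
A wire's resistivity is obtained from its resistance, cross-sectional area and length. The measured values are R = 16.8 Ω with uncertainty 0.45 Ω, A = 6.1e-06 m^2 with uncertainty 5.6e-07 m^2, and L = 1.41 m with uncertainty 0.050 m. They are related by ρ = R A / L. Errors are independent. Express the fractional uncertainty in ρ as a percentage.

For a monomial ρ ∝ R, A, L^-1, fractional errors add in quadrature:
  (1·δR/R)² = (1×0.0268)² = 0.000717;  (1·δA/A)² = (1×0.0918)² = 0.00843;  (-1·δL/L)² = (-1×0.0355)² = 0.00126
δρ/ρ = √(0.0104) = 0.102

10.2%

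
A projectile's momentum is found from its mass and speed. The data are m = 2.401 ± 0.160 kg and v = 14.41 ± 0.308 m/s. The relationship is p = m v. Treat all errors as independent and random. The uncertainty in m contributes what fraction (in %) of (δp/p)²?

90.7%

(δp/p)² = (1·δm/m)² + (1·δv/v)²
  m term: (1×0.0666)² = 0.00444
  v term: (1×0.0214)² = 0.000457
Total = 0.00490. Share from m = 0.00444/0.00490 = 0.907.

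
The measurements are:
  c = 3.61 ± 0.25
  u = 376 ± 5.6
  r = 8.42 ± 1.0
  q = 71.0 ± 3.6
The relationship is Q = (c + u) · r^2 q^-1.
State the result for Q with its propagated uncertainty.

379 ± 92.2

Let w = c + u = 380. δw = √(δc² + δu²) = √(0.0625 + 31.4) = 5.61, so δw/w = 0.0148.
Q is then a monomial in w, r, q:
δQ/Q = √((δw/w)² + (2·δr/r)² + (-1·δq/q)²) = √(0.000218 + 0.0564 + 0.00257) = 0.243
Q = 379, so δQ = 0.243 × 379 = 92.2.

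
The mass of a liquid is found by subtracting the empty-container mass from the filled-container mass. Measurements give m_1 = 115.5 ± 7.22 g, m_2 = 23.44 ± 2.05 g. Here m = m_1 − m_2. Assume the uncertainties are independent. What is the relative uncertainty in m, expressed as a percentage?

Each term contributes (cᵢ δxᵢ)² to (δm)²:
  (δm_1)² = 52.1;  (δm_2)² = 4.20
δm = √(56.3) = 7.51 g
m = 92.06 g, so δm/m = 7.51/92.06 = 0.0815.

8.15%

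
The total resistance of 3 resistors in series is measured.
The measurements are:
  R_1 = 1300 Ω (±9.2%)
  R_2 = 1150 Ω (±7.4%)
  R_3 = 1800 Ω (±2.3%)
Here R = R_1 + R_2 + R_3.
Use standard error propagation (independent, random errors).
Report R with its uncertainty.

4250 ± 153 Ω

Each term contributes (cᵢ δxᵢ)² to (δR)²:
  (δR_1)² = 14300;  (δR_2)² = 7240;  (δR_3)² = 1710
δR = √(23300) = 153 Ω
R = 4250 Ω.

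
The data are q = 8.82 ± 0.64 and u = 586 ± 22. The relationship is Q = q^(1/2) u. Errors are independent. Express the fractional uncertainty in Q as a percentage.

5.22%

For a monomial Q ∝ q^(1/2), u, fractional errors add in quadrature:
  (½·δq/q)² = (0.5×0.0726)² = 0.00132;  (1·δu/u)² = (1×0.0375)² = 0.00141
δQ/Q = √(0.00273) = 0.0522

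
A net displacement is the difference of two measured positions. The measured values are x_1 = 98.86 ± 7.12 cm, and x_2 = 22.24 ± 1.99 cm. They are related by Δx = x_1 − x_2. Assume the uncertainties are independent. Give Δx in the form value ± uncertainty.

Δx is a linear combination, so absolute uncertainties add in quadrature:
  (δx_1)² = 50.7;  (δx_2)² = 3.96
δΔx = √(54.7) = 7.39 cm
Δx = 76.62 cm.

76.62 ± 7.39 cm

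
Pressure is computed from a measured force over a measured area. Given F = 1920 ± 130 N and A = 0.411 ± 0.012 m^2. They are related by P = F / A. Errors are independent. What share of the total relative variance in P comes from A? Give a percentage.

(δP/P)² = (1·δF/F)² + (-1·δA/A)²
  F term: (1×0.0677)² = 0.00458
  A term: (-1×0.0292)² = 0.000852
Total = 0.00544. Share from A = 0.000852/0.00544 = 0.157.

15.7%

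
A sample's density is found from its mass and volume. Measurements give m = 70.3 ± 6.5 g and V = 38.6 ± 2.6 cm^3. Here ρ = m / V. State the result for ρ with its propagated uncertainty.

1.82 ± 0.208 g/cm^3

Products/powers → add relative errors in quadrature, weighted by exponent:
  (1·δm/m)² = (1×0.0925)² = 0.00855;  (-1·δV/V)² = (-1×0.0674)² = 0.00454
δρ/ρ = √(0.0131) = 0.114
ρ = 1.82 g/cm^3, so δρ = 0.114 × 1.82 = 0.208 g/cm^3.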